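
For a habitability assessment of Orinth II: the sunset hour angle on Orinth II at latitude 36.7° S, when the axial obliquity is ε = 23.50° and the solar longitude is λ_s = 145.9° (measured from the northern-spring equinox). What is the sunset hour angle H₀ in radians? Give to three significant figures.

H₀ = 1.40 rad

Solar declination: sin δ = sin ε · sin λ_s = sin 23.50° × sin 145.9° = 0.22355, so δ = +12.918°.
cos H₀ = −tan φ · tan δ = −tan(-36.7°) × tan(+12.918°) = 0.1710, so H₀ = 1.3990 rad = 80.16°.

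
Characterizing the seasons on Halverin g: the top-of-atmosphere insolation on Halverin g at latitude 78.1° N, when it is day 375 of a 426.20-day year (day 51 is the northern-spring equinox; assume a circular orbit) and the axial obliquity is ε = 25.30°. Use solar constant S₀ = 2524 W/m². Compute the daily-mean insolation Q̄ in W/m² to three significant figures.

Solar longitude: λ_s = 360° × (375 − 51)/426.20 = 273.674°.
sin δ = sin 25.30° × sin 273.674° = -0.42648, so δ = -25.244°.
cos H₀ = −tan(+78.1°) tan(-25.244°) = 2.2375 ≥ 1 ⇒ polar night, H₀ = 0 and Q̄ = 0.

Q̄ ≈ 0.00 W/m²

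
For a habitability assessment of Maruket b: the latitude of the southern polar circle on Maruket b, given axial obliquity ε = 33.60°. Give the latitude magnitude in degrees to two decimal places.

56.40°

The polar circle is the lowest latitude that experiences at least one full rotation of continuous darkness at the northern-summer solstice; it lies at |φ| = 90° − ε = 90° − 33.60° = 56.40°.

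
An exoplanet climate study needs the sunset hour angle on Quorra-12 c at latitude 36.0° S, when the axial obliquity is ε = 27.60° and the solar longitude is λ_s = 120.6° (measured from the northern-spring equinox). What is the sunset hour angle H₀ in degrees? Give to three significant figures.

H₀ = 71.6°

Solar declination: sin δ = sin ε · sin λ_s = sin 27.60° × sin 120.6° = 0.39878, so δ = +23.502°.
cos H₀ = −tan φ · tan δ = −tan(-36.0°) × tan(+23.502°) = 0.3159, so H₀ = 1.2494 rad = 71.58°.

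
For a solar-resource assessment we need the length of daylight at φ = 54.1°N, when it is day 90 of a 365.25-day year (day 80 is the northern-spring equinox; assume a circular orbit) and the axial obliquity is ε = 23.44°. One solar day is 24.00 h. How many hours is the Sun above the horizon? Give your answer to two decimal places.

Solar longitude: λ_s = 360° × (90 − 80)/365.25 = 9.856°.
sin δ = sin 23.44° × sin 9.856° = 0.06809, so δ = +3.904°.
cos H₀ = −tan φ · tan δ = −tan(+54.1°) × tan(+3.904°) = -0.0943, so H₀ = 1.6652 rad = 95.41°.
Daylight = 2H₀/(2π) × 24.00 h = (1.6652/π) × 24.00 = 12.72 h.

12.72 h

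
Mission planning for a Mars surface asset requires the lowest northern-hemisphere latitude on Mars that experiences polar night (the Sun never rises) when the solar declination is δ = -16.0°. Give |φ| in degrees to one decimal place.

Polar night requires cos H₀ = −tan φ tan δ ≥ 1, i.e. tan φ tan δ ≤ −1.
The boundary is |tan φ| · |tan δ| = 1, so |φ| = 90° − |δ| = 90° − 16.0° = 74.0° in the northern hemisphere.

|φ| = 74.0°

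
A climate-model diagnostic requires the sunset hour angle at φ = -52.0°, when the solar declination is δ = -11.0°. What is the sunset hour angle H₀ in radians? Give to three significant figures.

cos H₀ = −tan φ · tan δ = −tan(-52.0°) × tan(-11.000°) = -0.2488, so H₀ = 1.8222 rad = 104.41°.

H₀ = 1.82 rad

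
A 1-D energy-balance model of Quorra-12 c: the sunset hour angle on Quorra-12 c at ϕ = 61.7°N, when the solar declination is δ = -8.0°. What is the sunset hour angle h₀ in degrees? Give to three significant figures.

h₀ = 74.9°

cos h₀ = −tan ϕ · tan δ = −tan(+61.7°) × tan(-8.000°) = 0.2610, so h₀ = 1.3067 rad = 74.87°.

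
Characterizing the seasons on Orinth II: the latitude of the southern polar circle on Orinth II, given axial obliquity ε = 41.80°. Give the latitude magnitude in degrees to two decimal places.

The polar circle is the lowest latitude that experiences at least one full rotation of continuous darkness at the northern-summer solstice; it lies at |φ| = 90° − ε = 90° − 41.80° = 48.20°.

48.20°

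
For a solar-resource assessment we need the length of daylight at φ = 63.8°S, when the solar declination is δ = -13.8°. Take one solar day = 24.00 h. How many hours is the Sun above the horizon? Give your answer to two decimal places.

cos H₀ = −tan φ · tan δ = −tan(-63.8°) × tan(-13.800°) = -0.4992, so H₀ = 2.0934 rad = 119.95°.
Daylight = 2H₀/(2π) × 24.00 h = (2.0934/π) × 24.00 = 15.99 h.

15.99 h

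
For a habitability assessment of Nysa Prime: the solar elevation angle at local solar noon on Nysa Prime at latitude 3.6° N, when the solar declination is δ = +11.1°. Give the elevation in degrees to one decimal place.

82.5°

At local noon the hour angle is zero, so the zenith angle equals |φ − δ| = |+3.6° − (+11.100°)| = 7.500°.
Elevation = 90° − 7.500° = 82.5°.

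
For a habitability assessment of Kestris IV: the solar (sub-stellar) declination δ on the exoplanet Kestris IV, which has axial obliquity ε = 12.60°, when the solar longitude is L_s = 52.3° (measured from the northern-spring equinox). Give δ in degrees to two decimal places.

δ = +9.94°

sin δ = sin ε · sin L_s = sin 12.60° × sin 52.3° = 0.172600.
δ = arcsin(0.172600) = +9.94°.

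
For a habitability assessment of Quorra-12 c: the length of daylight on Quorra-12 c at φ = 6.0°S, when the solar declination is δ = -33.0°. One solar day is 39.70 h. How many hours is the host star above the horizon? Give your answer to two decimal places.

20.71 h

cos H₀ = −tan φ · tan δ = −tan(-6.0°) × tan(-33.000°) = -0.0683, so H₀ = 1.6391 rad = 93.91°.
Daylight = 2H₀/(2π) × 39.70 h = (1.6391/π) × 39.70 = 20.71 h.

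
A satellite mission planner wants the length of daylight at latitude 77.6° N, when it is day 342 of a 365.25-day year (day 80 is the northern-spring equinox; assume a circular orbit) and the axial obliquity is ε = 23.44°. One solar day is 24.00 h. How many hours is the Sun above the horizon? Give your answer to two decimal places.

Solar longitude: λ_s = 360° × (342 − 80)/365.25 = 258.234°.
sin δ = sin 23.44° × sin 258.234° = -0.38943, so δ = -22.919°.
cos H₀ = −tan φ · tan δ = 1.9230 ≥ 1, so the Sun never rises (polar night) and H₀ = 0.
Daylight = 2H₀/(2π) × 24.00 h = (0.0000/π) × 24.00 = 0.00 h.

0.00 h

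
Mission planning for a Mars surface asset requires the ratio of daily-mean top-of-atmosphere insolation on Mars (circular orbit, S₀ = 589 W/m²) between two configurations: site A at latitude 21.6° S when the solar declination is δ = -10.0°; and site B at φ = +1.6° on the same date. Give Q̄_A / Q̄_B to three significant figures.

Q̄_A / Q̄_B ≈ 1.04

— Configuration A (φ=-21.6°):
cos H₀ = −tan(-21.6°) tan(-10.000°) = -0.0698, H₀ = 1.6407 rad.
Bracket: H₀ sin φ sin δ + cos φ cos δ sin H₀ = 1.6407×-0.36812×-0.17365 + 0.92978×0.98481×0.99756 = 0.104880 + 0.913422 = 1.018302.
Q̄ = (S₀/π) × [bracket] = (589/π) × 1.018302 = 190.92 W/m².
— Configuration B (φ=+1.6°):
cos H₀ = −tan(+1.6°) tan(-10.000°) = 0.0049, H₀ = 1.5659 rad.
Bracket: H₀ sin φ sin δ + cos φ cos δ sin H₀ = 1.5659×0.02792×-0.17365 + 0.99961×0.98481×0.99999 = -0.007592 + 0.984416 = 0.976824.
Q̄ = (S₀/π) × [bracket] = (589/π) × 0.976824 = 183.14 W/m².
Ratio Q̄_A / Q̄_B = 190.92 / 183.14 = 1.042.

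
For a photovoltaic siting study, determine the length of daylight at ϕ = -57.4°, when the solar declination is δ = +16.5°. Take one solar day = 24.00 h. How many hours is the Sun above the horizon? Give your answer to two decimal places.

8.32 h

cos h₀ = −tan ϕ · tan δ = −tan(-57.4°) × tan(+16.500°) = 0.4632, so h₀ = 1.0892 rad = 62.41°.
Daylight = 2h₀/(2π) × 24.00 h = (1.0892/π) × 24.00 = 8.32 h.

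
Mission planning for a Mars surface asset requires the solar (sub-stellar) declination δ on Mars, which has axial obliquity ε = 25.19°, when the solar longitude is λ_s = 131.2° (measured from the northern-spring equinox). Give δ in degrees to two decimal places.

δ = +18.68°

sin δ = sin ε · sin λ_s = sin 25.19° × sin 131.2° = 0.320244.
δ = arcsin(0.320244) = +18.68°.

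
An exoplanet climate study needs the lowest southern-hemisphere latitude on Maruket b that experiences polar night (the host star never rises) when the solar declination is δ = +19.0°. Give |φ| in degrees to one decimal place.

|φ| = 71.0°

Polar night requires cos H₀ = −tan φ tan δ ≥ 1, i.e. tan φ tan δ ≤ −1.
The boundary is |tan φ| · |tan δ| = 1, so |φ| = 90° − |δ| = 90° − 19.0° = 71.0° in the southern hemisphere.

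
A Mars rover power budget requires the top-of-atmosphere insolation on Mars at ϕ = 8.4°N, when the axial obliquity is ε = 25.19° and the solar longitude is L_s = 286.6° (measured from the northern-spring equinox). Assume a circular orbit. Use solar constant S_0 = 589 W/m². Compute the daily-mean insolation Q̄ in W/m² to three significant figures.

Q̄ ≈ 152 W/m²

Solar declination: sin δ = sin ε · sin L_s = sin 25.19° × sin 286.6° = -0.40788, so δ = -24.072°.
cos h₀ = −tan(+8.4°) tan(-24.072°) = 0.0660, h₀ = 1.5048 rad.
Bracket: h₀ sin ϕ sin δ + cos ϕ cos δ sin h₀ = 1.5048×0.14608×-0.40788 + 0.98927×0.91303×0.99782 = -0.089661 + 0.901264 = 0.811603.
Q̄ = (S_0/π) × [bracket] = (589/π) × 0.811603 = 152.2 W/m².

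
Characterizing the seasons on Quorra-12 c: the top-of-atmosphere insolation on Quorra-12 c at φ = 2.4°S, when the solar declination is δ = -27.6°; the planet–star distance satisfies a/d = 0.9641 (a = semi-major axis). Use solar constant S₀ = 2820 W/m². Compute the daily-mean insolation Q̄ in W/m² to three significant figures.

Q̄ ≈ 764 W/m²

cos H₀ = −tan(-2.4°) tan(-27.600°) = -0.0219, H₀ = 1.5927 rad.
Bracket: H₀ sin φ sin δ + cos φ cos δ sin H₀ = 1.5927×-0.04188×-0.46330 + 0.99912×0.88620×0.99976 = 0.030903 + 0.885208 = 0.916111.
Inverse-square distance factor (a/d)² = 0.9641² = 0.929489.
Q̄ = (S₀/π) × 0.929489 × [bracket] = (2820/π) × 0.929489 × 0.916111 = 764.3 W/m².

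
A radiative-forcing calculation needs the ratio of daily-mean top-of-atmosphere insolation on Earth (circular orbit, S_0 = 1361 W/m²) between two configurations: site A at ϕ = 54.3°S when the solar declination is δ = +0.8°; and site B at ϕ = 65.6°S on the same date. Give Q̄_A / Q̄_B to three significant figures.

— Configuration A (ϕ=-54.3°):
cos h₀ = −tan(-54.3°) tan(+0.800°) = 0.0194, h₀ = 1.5514 rad.
Bracket: h₀ sin ϕ sin δ + cos ϕ cos δ sin h₀ = 1.5514×-0.81208×0.01396 + 0.58354×0.99990×0.99981 = -0.017588 + 0.583371 = 0.565783.
Q̄ = (S_0/π) × [bracket] = (1361/π) × 0.565783 = 245.11 W/m².
— Configuration B (ϕ=-65.6°):
cos h₀ = −tan(-65.6°) tan(+0.800°) = 0.0308, h₀ = 1.5400 rad.
Bracket: h₀ sin ϕ sin δ + cos ϕ cos δ sin h₀ = 1.5400×-0.91068×0.01396 + 0.41310×0.99990×0.99953 = -0.019578 + 0.412865 = 0.393287.
Q̄ = (S_0/π) × [bracket] = (1361/π) × 0.393287 = 170.38 W/m².
Ratio Q̄_A / Q̄_B = 245.11 / 170.38 = 1.439.

Q̄_A / Q̄_B ≈ 1.44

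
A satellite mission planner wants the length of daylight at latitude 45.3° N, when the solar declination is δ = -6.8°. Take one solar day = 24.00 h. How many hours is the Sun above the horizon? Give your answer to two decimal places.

cos H₀ = −tan φ · tan δ = −tan(+45.3°) × tan(-6.800°) = 0.1205, so H₀ = 1.4500 rad = 83.08°.
Daylight = 2H₀/(2π) × 24.00 h = (1.4500/π) × 24.00 = 11.08 h.

11.08 h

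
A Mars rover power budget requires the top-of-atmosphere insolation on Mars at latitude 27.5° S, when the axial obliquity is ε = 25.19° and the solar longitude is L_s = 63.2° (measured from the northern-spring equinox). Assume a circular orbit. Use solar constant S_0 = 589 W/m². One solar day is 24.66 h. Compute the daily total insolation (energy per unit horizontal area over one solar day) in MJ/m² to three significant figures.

9.38 MJ/m²

Solar declination: sin δ = sin ε · sin L_s = sin 25.19° × sin 63.2° = 0.37990, so δ = +22.328°.
cos h₀ = −tan(-27.5°) tan(+22.328°) = 0.2138, h₀ = 1.3553 rad.
Bracket: h₀ sin ϕ sin δ + cos ϕ cos δ sin h₀ = 1.3553×-0.46175×0.37990 + 0.88701×0.92503×0.97688 = -0.237745 + 0.801541 = 0.563796.
Q̄ = (S_0/π) × [bracket] = (589/π) × 0.563796 = 105.70 W/m².
Daily total = Q̄ × 24.66 h × 3600 s/h = 105.70 × 24.66 × 3600 / 10⁶ = 9.384 MJ/m².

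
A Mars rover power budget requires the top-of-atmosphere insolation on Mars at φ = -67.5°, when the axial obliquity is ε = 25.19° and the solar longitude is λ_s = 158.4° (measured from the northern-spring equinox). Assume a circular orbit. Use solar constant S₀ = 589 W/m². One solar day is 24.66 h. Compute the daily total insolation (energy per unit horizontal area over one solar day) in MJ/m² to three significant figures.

Solar declination: sin δ = sin ε · sin λ_s = sin 25.19° × sin 158.4° = 0.15668, so δ = +9.014°.
cos H₀ = −tan(-67.5°) tan(+9.014°) = 0.3830, H₀ = 1.1778 rad.
Bracket: H₀ sin φ sin δ + cos φ cos δ sin H₀ = 1.1778×-0.92388×0.15668 + 0.38268×0.98765×0.92375 = -0.170491 + 0.349135 = 0.178644.
Q̄ = (S₀/π) × [bracket] = (589/π) × 0.178644 = 33.493 W/m².
Daily total = Q̄ × 24.66 h × 3600 s/h = 33.493 × 24.66 × 3600 / 10⁶ = 2.973 MJ/m².

2.97 MJ/m²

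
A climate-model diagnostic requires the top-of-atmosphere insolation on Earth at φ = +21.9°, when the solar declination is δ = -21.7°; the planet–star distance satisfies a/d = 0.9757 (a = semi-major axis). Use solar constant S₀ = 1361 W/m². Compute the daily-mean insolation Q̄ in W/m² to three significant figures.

Q̄ ≈ 271 W/m²

cos H₀ = −tan(+21.9°) tan(-21.700°) = 0.1600, H₀ = 1.4101 rad.
Bracket: H₀ sin φ sin δ + cos φ cos δ sin H₀ = 1.4101×0.37299×-0.36975 + 0.92784×0.92913×0.98712 = -0.194471 + 0.850980 = 0.656509.
Inverse-square distance factor (a/d)² = 0.9757² = 0.951990.
Q̄ = (S₀/π) × 0.951990 × [bracket] = (1361/π) × 0.951990 × 0.656509 = 270.8 W/m².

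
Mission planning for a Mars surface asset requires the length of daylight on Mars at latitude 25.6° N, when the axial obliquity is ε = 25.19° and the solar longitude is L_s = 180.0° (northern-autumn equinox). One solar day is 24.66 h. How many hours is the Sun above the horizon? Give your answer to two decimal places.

12.33 h

Solar declination: sin δ = sin ε · sin L_s = sin 25.19° × sin 180.0° = 0.00000, so δ = +0.000°.
cos h₀ = −tan ϕ · tan δ = −tan(+25.6°) × tan(+0.000°) = -0.0000, so h₀ = 1.5708 rad = 90.00°.
Daylight = 2h₀/(2π) × 24.66 h = (1.5708/π) × 24.66 = 12.33 h.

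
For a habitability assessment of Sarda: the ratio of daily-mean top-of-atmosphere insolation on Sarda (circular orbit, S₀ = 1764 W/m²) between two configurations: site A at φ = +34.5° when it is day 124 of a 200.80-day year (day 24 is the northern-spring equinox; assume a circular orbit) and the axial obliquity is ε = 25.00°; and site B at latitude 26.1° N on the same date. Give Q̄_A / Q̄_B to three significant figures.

Q̄_A / Q̄_B ≈ 0.919

— Configuration A (φ=+34.5°):
Solar longitude: λ_s = 360° × (124 − 24)/200.80 = 179.283°.
sin δ = sin 25.00° × sin 179.283° = 0.00529, so δ = +0.303°.
cos H₀ = −tan(+34.5°) tan(+0.303°) = -0.0036, H₀ = 1.5744 rad.
Bracket: H₀ sin φ sin δ + cos φ cos δ sin H₀ = 1.5744×0.56641×0.00529 + 0.82413×0.99999×0.99999 = 0.004717 + 0.824114 = 0.828831.
Q̄ = (S₀/π) × [bracket] = (1764/π) × 0.828831 = 465.39 W/m².
— Configuration B (φ=+26.1°):
cos H₀ = −tan(+26.1°) tan(+0.303°) = -0.0026, H₀ = 1.5734 rad.
Bracket: H₀ sin φ sin δ + cos φ cos δ sin H₀ = 1.5734×0.43994×0.00529 + 0.89803×0.99999×1.00000 = 0.003662 + 0.898021 = 0.901683.
Q̄ = (S₀/π) × [bracket] = (1764/π) × 0.901683 = 506.29 W/m².
Ratio Q̄_A / Q̄_B = 465.39 / 506.29 = 0.9192.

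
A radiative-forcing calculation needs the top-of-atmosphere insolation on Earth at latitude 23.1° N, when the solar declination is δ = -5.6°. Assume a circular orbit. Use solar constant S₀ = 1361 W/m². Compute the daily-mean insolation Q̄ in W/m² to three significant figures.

cos H₀ = −tan(+23.1°) tan(-5.600°) = 0.0418, H₀ = 1.5290 rad.
Bracket: H₀ sin φ sin δ + cos φ cos δ sin H₀ = 1.5290×0.39234×-0.09758 + 0.91982×0.99523×0.99913 = -0.058537 + 0.914636 = 0.856099.
Q̄ = (S₀/π) × [bracket] = (1361/π) × 0.856099 = 370.9 W/m².

Q̄ ≈ 371 W/m²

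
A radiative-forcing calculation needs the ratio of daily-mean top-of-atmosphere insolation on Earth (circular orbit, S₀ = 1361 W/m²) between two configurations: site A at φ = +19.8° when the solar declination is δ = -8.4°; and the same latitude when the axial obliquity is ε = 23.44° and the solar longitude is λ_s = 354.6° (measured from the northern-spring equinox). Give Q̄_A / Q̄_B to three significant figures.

— Configuration A (φ=+19.8°):
cos H₀ = −tan(+19.8°) tan(-8.400°) = 0.0532, H₀ = 1.5176 rad.
Bracket: H₀ sin φ sin δ + cos φ cos δ sin H₀ = 1.5176×0.33874×-0.14608 + 0.94088×0.98927×0.99859 = -0.075096 + 0.929472 = 0.854376.
Q̄ = (S₀/π) × [bracket] = (1361/π) × 0.854376 = 370.13 W/m².
— Configuration B (φ=+19.8°):
Solar declination: sin δ = sin ε · sin λ_s = sin 23.44° × sin 354.6° = -0.03744, so δ = -2.145°.
cos H₀ = −tan(+19.8°) tan(-2.145°) = 0.0135, H₀ = 1.5573 rad.
Bracket: H₀ sin φ sin δ + cos φ cos δ sin H₀ = 1.5573×0.33874×-0.03744 + 0.94088×0.99930×0.99991 = -0.019750 + 0.940137 = 0.920387.
Q̄ = (S₀/π) × [bracket] = (1361/π) × 0.920387 = 398.73 W/m².
Ratio Q̄_A / Q̄_B = 370.13 / 398.73 = 0.9283.

Q̄_A / Q̄_B ≈ 0.928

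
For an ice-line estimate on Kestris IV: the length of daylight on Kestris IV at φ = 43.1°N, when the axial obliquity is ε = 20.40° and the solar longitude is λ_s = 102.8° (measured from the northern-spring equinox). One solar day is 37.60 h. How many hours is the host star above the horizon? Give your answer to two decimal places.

Solar declination: sin δ = sin ε · sin λ_s = sin 20.40° × sin 102.8° = 0.33991, so δ = +19.871°.
cos H₀ = −tan φ · tan δ = −tan(+43.1°) × tan(+19.871°) = -0.3382, so H₀ = 1.9158 rad = 109.77°.
Daylight = 2H₀/(2π) × 37.60 h = (1.9158/π) × 37.60 = 22.93 h.

22.93 h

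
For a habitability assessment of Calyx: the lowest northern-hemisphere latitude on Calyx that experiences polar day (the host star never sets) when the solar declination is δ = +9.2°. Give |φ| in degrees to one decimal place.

|φ| = 80.8°

Polar day requires cos H₀ = −tan φ tan δ ≤ −1, i.e. tan φ tan δ ≥ 1.
The boundary is |tan φ| · |tan δ| = 1, so |φ| = 90° − |δ| = 90° − 9.2° = 80.8° in the northern hemisphere.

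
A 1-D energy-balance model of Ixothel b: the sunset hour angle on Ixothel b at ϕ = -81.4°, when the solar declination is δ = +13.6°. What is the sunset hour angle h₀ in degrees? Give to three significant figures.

h₀ = 0.00°

cos h₀ = −tan ϕ · tan δ = 1.5997 ≥ 1, so the host star never rises (polar night) and h₀ = 0.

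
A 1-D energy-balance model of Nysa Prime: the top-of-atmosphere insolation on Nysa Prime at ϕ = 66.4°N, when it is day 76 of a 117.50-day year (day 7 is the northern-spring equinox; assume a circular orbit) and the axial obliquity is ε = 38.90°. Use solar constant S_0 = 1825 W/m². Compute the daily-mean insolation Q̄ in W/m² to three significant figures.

Solar longitude: L_s = 360° × (76 − 7)/117.50 = 211.404°.
sin δ = sin 38.90° × sin 211.404° = -0.32721, so δ = -19.100°.
cos h₀ = −tan(+66.4°) tan(-19.100°) = 0.7926, h₀ = 0.6557 rad.
Bracket: h₀ sin ϕ sin δ + cos ϕ cos δ sin h₀ = 0.6557×0.91636×-0.32721 + 0.40035×0.94495×0.60975 = -0.196607 + 0.230675 = 0.034068.
Q̄ = (S_0/π) × [bracket] = (1825/π) × 0.034068 = 19.79 W/m².

Q̄ ≈ 19.8 W/m²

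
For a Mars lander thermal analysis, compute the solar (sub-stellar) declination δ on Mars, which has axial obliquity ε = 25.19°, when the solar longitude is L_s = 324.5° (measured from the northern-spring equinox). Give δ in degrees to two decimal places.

sin δ = sin ε · sin L_s = sin 25.19° × sin 324.5° = -0.247160.
δ = arcsin(-0.247160) = -14.31°.

δ = -14.31°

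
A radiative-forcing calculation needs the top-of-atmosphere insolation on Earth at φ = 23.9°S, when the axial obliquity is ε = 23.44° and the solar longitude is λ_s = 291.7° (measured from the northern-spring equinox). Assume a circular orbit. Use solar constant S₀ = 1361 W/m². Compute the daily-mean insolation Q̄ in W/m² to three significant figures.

Solar declination: sin δ = sin ε · sin λ_s = sin 23.44° × sin 291.7° = -0.36960, so δ = -21.691°.
cos H₀ = −tan(-23.9°) tan(-21.691°) = -0.1763, H₀ = 1.7480 rad.
Bracket: H₀ sin φ sin δ + cos φ cos δ sin H₀ = 1.7480×-0.40514×-0.36960 + 0.91425×0.92919×0.98434 = 0.261745 + 0.836209 = 1.097954.
Q̄ = (S₀/π) × [bracket] = (1361/π) × 1.097954 = 475.7 W/m².

Q̄ ≈ 476 W/m²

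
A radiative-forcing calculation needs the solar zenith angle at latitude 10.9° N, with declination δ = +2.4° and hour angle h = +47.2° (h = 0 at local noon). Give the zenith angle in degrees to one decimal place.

θ_z = 47.6°

cos θ_z = sin ϕ sin δ + cos ϕ cos δ cos h = 0.007918 + 0.666598 = 0.674516.
θ_z = arccos(0.674516) = 47.6°.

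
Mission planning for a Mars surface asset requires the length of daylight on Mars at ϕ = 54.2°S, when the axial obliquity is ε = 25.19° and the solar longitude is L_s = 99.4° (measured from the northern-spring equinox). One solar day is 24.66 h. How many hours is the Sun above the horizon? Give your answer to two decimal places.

Solar declination: sin δ = sin ε · sin L_s = sin 25.19° × sin 99.4° = 0.41991, so δ = +24.829°.
cos h₀ = −tan ϕ · tan δ = −tan(-54.2°) × tan(+24.829°) = 0.6415, so h₀ = 0.8743 rad = 50.10°.
Daylight = 2h₀/(2π) × 24.66 h = (0.8743/π) × 24.66 = 6.86 h.

6.86 h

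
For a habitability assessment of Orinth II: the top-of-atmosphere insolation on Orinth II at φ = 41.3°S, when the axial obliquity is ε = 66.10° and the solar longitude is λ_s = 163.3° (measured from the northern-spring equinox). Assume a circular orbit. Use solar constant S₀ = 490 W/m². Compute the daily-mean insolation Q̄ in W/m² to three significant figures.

Solar declination: sin δ = sin ε · sin λ_s = sin 66.10° × sin 163.3° = 0.26272, so δ = +15.232°.
cos H₀ = −tan(-41.3°) tan(+15.232°) = 0.2392, H₀ = 1.3292 rad.
Bracket: H₀ sin φ sin δ + cos φ cos δ sin H₀ = 1.3292×-0.66000×0.26272 + 0.75126×0.96487×0.97097 = -0.230477 + 0.703825 = 0.473348.
Q̄ = (S₀/π) × [bracket] = (490/π) × 0.473348 = 73.83 W/m².

Q̄ ≈ 73.8 W/m²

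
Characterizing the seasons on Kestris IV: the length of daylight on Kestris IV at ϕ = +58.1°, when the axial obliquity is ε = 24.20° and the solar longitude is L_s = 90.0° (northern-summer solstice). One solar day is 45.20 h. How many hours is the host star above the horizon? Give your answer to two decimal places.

34.21 h

Solar declination: sin δ = sin ε · sin L_s = sin 24.20° × sin 90.0° = 0.40992, so δ = +24.200°.
cos h₀ = −tan ϕ · tan δ = −tan(+58.1°) × tan(+24.200°) = -0.7220, so h₀ = 2.3775 rad = 136.22°.
Daylight = 2h₀/(2π) × 45.20 h = (2.3775/π) × 45.20 = 34.21 h.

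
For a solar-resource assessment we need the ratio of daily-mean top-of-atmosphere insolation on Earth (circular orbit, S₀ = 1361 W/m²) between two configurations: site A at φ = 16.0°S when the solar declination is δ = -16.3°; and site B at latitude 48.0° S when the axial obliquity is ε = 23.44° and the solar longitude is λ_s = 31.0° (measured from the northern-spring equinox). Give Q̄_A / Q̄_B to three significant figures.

Q̄_A / Q̄_B ≈ 2.42

— Configuration A (φ=-16.0°):
cos H₀ = −tan(-16.0°) tan(-16.300°) = -0.0839, H₀ = 1.6547 rad.
Bracket: H₀ sin φ sin δ + cos φ cos δ sin H₀ = 1.6547×-0.27564×-0.28067 + 0.96126×0.95981×0.99648 = 0.128014 + 0.919379 = 1.047393.
Q̄ = (S₀/π) × [bracket] = (1361/π) × 1.047393 = 453.75 W/m².
— Configuration B (φ=-48.0°):
Solar declination: sin δ = sin ε · sin λ_s = sin 23.44° × sin 31.0° = 0.20488, so δ = +11.822°.
cos H₀ = −tan(-48.0°) tan(+11.822°) = 0.2325, H₀ = 1.3362 rad.
Bracket: H₀ sin φ sin δ + cos φ cos δ sin H₀ = 1.3362×-0.74314×0.20488 + 0.66913×0.97879×0.97260 = -0.203442 + 0.636992 = 0.433550.
Q̄ = (S₀/π) × [bracket] = (1361/π) × 0.433550 = 187.82 W/m².
Ratio Q̄_A / Q̄_B = 453.75 / 187.82 = 2.416.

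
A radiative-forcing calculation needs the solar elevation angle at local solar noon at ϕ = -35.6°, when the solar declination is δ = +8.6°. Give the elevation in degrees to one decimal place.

45.8°

At local noon the hour angle is zero, so the zenith angle equals |ϕ − δ| = |-35.6° − (+8.600°)| = 44.200°.
Elevation = 90° − 44.200° = 45.8°.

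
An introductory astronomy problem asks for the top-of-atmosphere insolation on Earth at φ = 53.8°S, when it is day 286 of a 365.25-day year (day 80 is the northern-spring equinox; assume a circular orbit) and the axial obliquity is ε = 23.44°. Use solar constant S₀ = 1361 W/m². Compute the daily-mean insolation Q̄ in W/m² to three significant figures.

Solar longitude: λ_s = 360° × (286 − 80)/365.25 = 203.039°.
sin δ = sin 23.44° × sin 203.039° = -0.15568, so δ = -8.956°.
cos H₀ = −tan(-53.8°) tan(-8.956°) = -0.2153, H₀ = 1.7878 rad.
Bracket: H₀ sin φ sin δ + cos φ cos δ sin H₀ = 1.7878×-0.80696×-0.15568 + 0.59061×0.98781×0.97654 = 0.224597 + 0.569724 = 0.794321.
Q̄ = (S₀/π) × [bracket] = (1361/π) × 0.794321 = 344.1 W/m².

Q̄ ≈ 344 W/m²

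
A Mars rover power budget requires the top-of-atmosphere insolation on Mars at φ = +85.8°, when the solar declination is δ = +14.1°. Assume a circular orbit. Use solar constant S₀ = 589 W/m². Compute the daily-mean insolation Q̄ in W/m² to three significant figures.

cos H₀ = −tan(+85.8°) tan(+14.100°) = -3.4205 ≤ −1 ⇒ polar day, H₀ = π.
Bracket: H₀ sin φ sin δ + cos φ cos δ sin H₀ = 3.1416×0.99731×0.24362 + 0.07324×0.96987×0.00000 = 0.763298 + 0.000000 = 0.763298.
Q̄ = (S₀/π) × [bracket] = (589/π) × 0.763298 = 143.1 W/m².

Q̄ ≈ 143 W/m²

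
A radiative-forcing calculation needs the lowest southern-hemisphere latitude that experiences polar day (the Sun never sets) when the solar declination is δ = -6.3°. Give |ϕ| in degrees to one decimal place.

|ϕ| = 83.7°

Polar day requires cos h₀ = −tan ϕ tan δ ≤ −1, i.e. tan ϕ tan δ ≥ 1.
The boundary is |tan ϕ| · |tan δ| = 1, so |ϕ| = 90° − |δ| = 90° − 6.3° = 83.7° in the southern hemisphere.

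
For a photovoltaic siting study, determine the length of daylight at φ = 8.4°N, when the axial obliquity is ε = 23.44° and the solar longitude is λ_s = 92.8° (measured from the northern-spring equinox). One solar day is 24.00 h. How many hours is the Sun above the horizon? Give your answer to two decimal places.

12.49 h

Solar declination: sin δ = sin ε · sin λ_s = sin 23.44° × sin 92.8° = 0.39731, so δ = +23.410°.
cos H₀ = −tan φ · tan δ = −tan(+8.4°) × tan(+23.410°) = -0.0639, so H₀ = 1.6348 rad = 93.67°.
Daylight = 2H₀/(2π) × 24.00 h = (1.6348/π) × 24.00 = 12.49 h.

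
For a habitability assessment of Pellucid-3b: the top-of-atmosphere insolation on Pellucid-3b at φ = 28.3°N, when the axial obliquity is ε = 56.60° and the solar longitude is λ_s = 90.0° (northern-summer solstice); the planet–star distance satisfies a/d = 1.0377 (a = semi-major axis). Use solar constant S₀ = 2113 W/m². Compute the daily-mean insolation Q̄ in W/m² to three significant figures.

Q̄ ≈ 927 W/m²

Solar declination: sin δ = sin ε · sin λ_s = sin 56.60° × sin 90.0° = 0.83485, so δ = +56.600°.
cos H₀ = −tan(+28.3°) tan(+56.600°) = -0.8166, H₀ = 2.5263 rad.
Bracket: H₀ sin φ sin δ + cos φ cos δ sin H₀ = 2.5263×0.47409×0.83485 + 0.88048×0.55048×0.57721 = 0.999894 + 0.279766 = 1.279660.
Inverse-square distance factor (a/d)² = 1.0377² = 1.076821.
Q̄ = (S₀/π) × 1.076821 × [bracket] = (2113/π) × 1.076821 × 1.279660 = 926.8 W/m².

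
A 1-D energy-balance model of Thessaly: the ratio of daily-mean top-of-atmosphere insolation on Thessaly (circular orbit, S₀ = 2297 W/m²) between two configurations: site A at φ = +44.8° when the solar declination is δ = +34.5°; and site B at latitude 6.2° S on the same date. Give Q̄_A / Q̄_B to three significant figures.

Q̄_A / Q̄_B ≈ 1.87

— Configuration A (φ=+44.8°):
cos H₀ = −tan(+44.8°) tan(+34.500°) = -0.6825, H₀ = 2.3220 rad.
Bracket: H₀ sin φ sin δ + cos φ cos δ sin H₀ = 2.3220×0.70463×0.56641 + 0.70957×0.82413×0.73089 = 0.926732 + 0.427408 = 1.354140.
Q̄ = (S₀/π) × [bracket] = (2297/π) × 1.354140 = 990.09 W/m².
— Configuration B (φ=-6.2°):
cos H₀ = −tan(-6.2°) tan(+34.500°) = 0.0747, H₀ = 1.4961 rad.
Bracket: H₀ sin φ sin δ + cos φ cos δ sin H₀ = 1.4961×-0.10800×0.56641 + 0.99415×0.82413×0.99721 = -0.091520 + 0.817023 = 0.725503.
Q̄ = (S₀/π) × [bracket] = (2297/π) × 0.725503 = 530.46 W/m².
Ratio Q̄_A / Q̄_B = 990.09 / 530.46 = 1.866.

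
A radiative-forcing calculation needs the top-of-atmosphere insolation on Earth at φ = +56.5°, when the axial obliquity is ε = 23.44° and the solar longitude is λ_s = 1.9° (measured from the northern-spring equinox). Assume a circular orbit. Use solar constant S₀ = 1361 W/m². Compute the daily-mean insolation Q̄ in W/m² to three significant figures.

Q̄ ≈ 247 W/m²

Solar declination: sin δ = sin ε · sin λ_s = sin 23.44° × sin 1.9° = 0.01319, so δ = +0.756°.
cos H₀ = −tan(+56.5°) tan(+0.756°) = -0.0199, H₀ = 1.5907 rad.
Bracket: H₀ sin φ sin δ + cos φ cos δ sin H₀ = 1.5907×0.83389×0.01319 + 0.55194×0.99991×0.99980 = 0.017496 + 0.551780 = 0.569276.
Q̄ = (S₀/π) × [bracket] = (1361/π) × 0.569276 = 246.6 W/m².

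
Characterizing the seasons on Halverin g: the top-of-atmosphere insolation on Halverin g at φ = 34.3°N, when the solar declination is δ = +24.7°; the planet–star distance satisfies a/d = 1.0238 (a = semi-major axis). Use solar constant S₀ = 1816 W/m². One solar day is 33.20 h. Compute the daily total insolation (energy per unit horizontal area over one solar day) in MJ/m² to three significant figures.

cos H₀ = −tan(+34.3°) tan(+24.700°) = -0.3138, H₀ = 1.8899 rad.
Bracket: H₀ sin φ sin δ + cos φ cos δ sin H₀ = 1.8899×0.56353×0.41787 + 0.82610×0.90851×0.94950 = 0.445038 + 0.712619 = 1.157657.
Inverse-square distance factor (a/d)² = 1.0238² = 1.048166.
Q̄ = (S₀/π) × 1.048166 × [bracket] = (1816/π) × 1.048166 × 1.157657 = 701.42 W/m².
Daily total = Q̄ × 33.20 h × 3600 s/h = 701.42 × 33.20 × 3600 / 10⁶ = 83.83 MJ/m².

83.8 MJ/m²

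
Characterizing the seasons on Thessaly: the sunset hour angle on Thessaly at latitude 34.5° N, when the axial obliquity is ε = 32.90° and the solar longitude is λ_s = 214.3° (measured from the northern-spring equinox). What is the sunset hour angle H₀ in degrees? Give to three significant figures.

H₀ = 77.2°

Solar declination: sin δ = sin ε · sin λ_s = sin 32.90° × sin 214.3° = -0.30609, so δ = -17.824°.
cos H₀ = −tan φ · tan δ = −tan(+34.5°) × tan(-17.824°) = 0.2210, so H₀ = 1.3480 rad = 77.23°.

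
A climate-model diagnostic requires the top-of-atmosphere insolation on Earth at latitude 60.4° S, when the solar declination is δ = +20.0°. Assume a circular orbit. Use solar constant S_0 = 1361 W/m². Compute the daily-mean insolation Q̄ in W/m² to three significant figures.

Q̄ ≈ 41.6 W/m²

cos h₀ = −tan(-60.4°) tan(+20.000°) = 0.6407, h₀ = 0.8754 rad.
Bracket: h₀ sin ϕ sin δ + cos ϕ cos δ sin h₀ = 0.8754×-0.86949×0.34202 + 0.49394×0.93969×0.76779 = -0.260329 + 0.356370 = 0.096041.
Q̄ = (S_0/π) × [bracket] = (1361/π) × 0.096041 = 41.61 W/m².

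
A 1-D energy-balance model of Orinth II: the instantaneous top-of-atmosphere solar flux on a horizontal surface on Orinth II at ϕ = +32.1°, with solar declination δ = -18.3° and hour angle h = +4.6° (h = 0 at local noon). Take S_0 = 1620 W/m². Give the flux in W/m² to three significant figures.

1.03e+03 W/m²

cos θ_z = sin ϕ sin δ + cos ϕ cos δ cos h = -0.166855 + 0.801688 = 0.634833.
Flux = S_0 · cos θ_z = 1620 × 0.634833 = 1028 W/m².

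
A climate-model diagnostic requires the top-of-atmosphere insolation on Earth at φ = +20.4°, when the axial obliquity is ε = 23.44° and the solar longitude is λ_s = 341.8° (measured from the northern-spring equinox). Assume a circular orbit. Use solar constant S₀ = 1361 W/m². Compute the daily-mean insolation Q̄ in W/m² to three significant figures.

Q̄ ≈ 374 W/m²

Solar declination: sin δ = sin ε · sin λ_s = sin 23.44° × sin 341.8° = -0.12424, so δ = -7.137°.
cos H₀ = −tan(+20.4°) tan(-7.137°) = 0.0466, H₀ = 1.5242 rad.
Bracket: H₀ sin φ sin δ + cos φ cos δ sin H₀ = 1.5242×0.34857×-0.12424 + 0.93728×0.99225×0.99892 = -0.066008 + 0.929012 = 0.863004.
Q̄ = (S₀/π) × [bracket] = (1361/π) × 0.863004 = 373.9 W/m².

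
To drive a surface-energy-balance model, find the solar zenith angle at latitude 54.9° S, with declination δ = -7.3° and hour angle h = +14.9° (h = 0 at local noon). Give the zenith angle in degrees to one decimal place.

cos θ_z = sin ϕ sin δ + cos ϕ cos δ cos h = 0.103958 + 0.551167 = 0.655125.
θ_z = arccos(0.655125) = 49.1°.

θ_z = 49.1°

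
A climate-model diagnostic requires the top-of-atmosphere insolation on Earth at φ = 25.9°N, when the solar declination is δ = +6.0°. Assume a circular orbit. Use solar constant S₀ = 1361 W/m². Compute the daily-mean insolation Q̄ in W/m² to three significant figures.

cos H₀ = −tan(+25.9°) tan(+6.000°) = -0.0510, H₀ = 1.6219 rad.
Bracket: H₀ sin φ sin δ + cos φ cos δ sin H₀ = 1.6219×0.43680×0.10453 + 0.89956×0.99452×0.99870 = 0.074054 + 0.893467 = 0.967521.
Q̄ = (S₀/π) × [bracket] = (1361/π) × 0.967521 = 419.1 W/m².

Q̄ ≈ 419 W/m²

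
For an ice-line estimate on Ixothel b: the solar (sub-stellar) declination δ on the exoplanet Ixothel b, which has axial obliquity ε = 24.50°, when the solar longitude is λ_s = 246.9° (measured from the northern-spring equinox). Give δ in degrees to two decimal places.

δ = -22.42°

sin δ = sin ε · sin λ_s = sin 24.50° × sin 246.9° = -0.381444.
δ = arcsin(-0.381444) = -22.42°.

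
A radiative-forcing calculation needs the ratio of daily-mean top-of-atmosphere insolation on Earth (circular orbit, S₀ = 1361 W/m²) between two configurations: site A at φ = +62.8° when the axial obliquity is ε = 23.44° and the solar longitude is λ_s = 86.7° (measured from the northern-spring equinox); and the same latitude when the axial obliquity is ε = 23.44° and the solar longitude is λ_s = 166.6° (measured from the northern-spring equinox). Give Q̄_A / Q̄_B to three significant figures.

Q̄_A / Q̄_B ≈ 1.92

— Configuration A (φ=+62.8°):
Solar declination: sin δ = sin ε · sin λ_s = sin 23.44° × sin 86.7° = 0.39713, so δ = +23.399°.
cos H₀ = −tan(+62.8°) tan(+23.399°) = -0.8420, H₀ = 2.5717 rad.
Bracket: H₀ sin φ sin δ + cos φ cos δ sin H₀ = 2.5717×0.88942×0.39713 + 0.45710×0.91776×0.53952 = 0.908364 + 0.226333 = 1.134697.
Q̄ = (S₀/π) × [bracket] = (1361/π) × 1.134697 = 491.57 W/m².
— Configuration B (φ=+62.8°):
Solar declination: sin δ = sin ε · sin λ_s = sin 23.44° × sin 166.6° = 0.09219, so δ = +5.289°.
cos H₀ = −tan(+62.8°) tan(+5.289°) = -0.1801, H₀ = 1.7519 rad.
Bracket: H₀ sin φ sin δ + cos φ cos δ sin H₀ = 1.7519×0.88942×0.09219 + 0.45710×0.99574×0.98364 = 0.143648 + 0.447706 = 0.591354.
Q̄ = (S₀/π) × [bracket] = (1361/π) × 0.591354 = 256.19 W/m².
Ratio Q̄_A / Q̄_B = 491.57 / 256.19 = 1.919.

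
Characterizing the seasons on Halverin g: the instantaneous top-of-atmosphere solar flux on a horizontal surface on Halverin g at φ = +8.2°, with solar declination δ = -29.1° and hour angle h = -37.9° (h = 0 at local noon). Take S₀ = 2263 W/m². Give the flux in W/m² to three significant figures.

1.39e+03 W/m²

cos θ_z = sin φ sin δ + cos φ cos δ cos h = -0.069365 + 0.682431 = 0.613066.
Flux = S₀ · cos θ_z = 2263 × 0.613066 = 1387 W/m².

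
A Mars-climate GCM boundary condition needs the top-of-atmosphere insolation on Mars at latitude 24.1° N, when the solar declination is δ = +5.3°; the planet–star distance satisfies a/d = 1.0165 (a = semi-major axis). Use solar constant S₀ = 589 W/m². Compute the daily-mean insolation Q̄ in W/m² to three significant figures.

Q̄ ≈ 188 W/m²

cos H₀ = −tan(+24.1°) tan(+5.300°) = -0.0415, H₀ = 1.6123 rad.
Bracket: H₀ sin φ sin δ + cos φ cos δ sin H₀ = 1.6123×0.40833×0.09237 + 0.91283×0.99572×0.99914 = 0.060812 + 0.908141 = 0.968953.
Inverse-square distance factor (a/d)² = 1.0165² = 1.033272.
Q̄ = (S₀/π) × 1.033272 × [bracket] = (589/π) × 1.033272 × 0.968953 = 187.7 W/m².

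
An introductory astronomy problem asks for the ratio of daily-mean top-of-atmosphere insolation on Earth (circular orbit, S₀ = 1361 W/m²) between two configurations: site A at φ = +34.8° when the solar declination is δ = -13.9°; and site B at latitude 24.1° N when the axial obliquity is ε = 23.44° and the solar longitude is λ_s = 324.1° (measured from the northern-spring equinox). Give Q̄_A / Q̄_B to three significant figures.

— Configuration A (φ=+34.8°):
cos H₀ = −tan(+34.8°) tan(-13.900°) = 0.1720, H₀ = 1.3979 rad.
Bracket: H₀ sin φ sin δ + cos φ cos δ sin H₀ = 1.3979×0.57071×-0.24023 + 0.82115×0.97072×0.98510 = -0.191654 + 0.785230 = 0.593576.
Q̄ = (S₀/π) × [bracket] = (1361/π) × 0.593576 = 257.15 W/m².
— Configuration B (φ=+24.1°):
Solar declination: sin δ = sin ε · sin λ_s = sin 23.44° × sin 324.1° = -0.23325, so δ = -13.489°.
cos H₀ = −tan(+24.1°) tan(-13.489°) = 0.1073, H₀ = 1.4633 rad.
Bracket: H₀ sin φ sin δ + cos φ cos δ sin H₀ = 1.4633×0.40833×-0.23325 + 0.91283×0.97242×0.99423 = -0.139369 + 0.882532 = 0.743163.
Q̄ = (S₀/π) × [bracket] = (1361/π) × 0.743163 = 321.95 W/m².
Ratio Q̄_A / Q̄_B = 257.15 / 321.95 = 0.7987.

Q̄_A / Q̄_B ≈ 0.799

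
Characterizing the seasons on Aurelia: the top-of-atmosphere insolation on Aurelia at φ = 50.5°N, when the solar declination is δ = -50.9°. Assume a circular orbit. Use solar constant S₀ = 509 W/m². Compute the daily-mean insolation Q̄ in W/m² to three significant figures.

Q̄ ≈ 0.00 W/m²

cos H₀ = −tan(+50.5°) tan(-50.900°) = 1.4927 ≥ 1 ⇒ polar night, H₀ = 0 and Q̄ = 0.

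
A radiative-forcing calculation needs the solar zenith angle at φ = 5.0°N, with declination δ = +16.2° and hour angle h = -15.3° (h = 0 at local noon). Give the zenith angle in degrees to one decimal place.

cos θ_z = sin φ sin δ + cos φ cos δ cos h = 0.024316 + 0.922734 = 0.947050.
θ_z = arccos(0.947050) = 18.7°.

θ_z = 18.7°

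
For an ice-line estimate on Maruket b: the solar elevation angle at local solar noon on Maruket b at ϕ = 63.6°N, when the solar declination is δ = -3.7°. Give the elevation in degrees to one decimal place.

At local noon the hour angle is zero, so the zenith angle equals |ϕ − δ| = |+63.6° − (-3.700°)| = 67.300°.
Elevation = 90° − 67.300° = 22.7°.

22.7°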